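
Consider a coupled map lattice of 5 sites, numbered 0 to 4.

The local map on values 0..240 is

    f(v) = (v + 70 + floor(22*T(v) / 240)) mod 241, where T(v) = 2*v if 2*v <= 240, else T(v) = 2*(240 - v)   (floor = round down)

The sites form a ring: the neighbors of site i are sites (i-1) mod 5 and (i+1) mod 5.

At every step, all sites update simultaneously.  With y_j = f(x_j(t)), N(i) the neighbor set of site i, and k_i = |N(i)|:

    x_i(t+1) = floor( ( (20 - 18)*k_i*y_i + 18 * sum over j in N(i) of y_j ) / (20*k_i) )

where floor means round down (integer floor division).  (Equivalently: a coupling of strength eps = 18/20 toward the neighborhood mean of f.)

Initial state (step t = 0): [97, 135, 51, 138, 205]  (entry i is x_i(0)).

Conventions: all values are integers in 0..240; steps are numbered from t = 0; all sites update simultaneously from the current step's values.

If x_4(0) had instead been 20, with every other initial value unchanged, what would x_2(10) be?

Simulating step by step:
t=0: [97, 135, 51, 138, 20]
t=1: [161, 163, 215, 122, 193]
t=2: [16, 24, 103, 56, 100]
t=3: [137, 135, 124, 184, 119]
t=4: [217, 220, 132, 193, 132]
t=5: [127, 127, 59, 201, 58]
t=6: [181, 181, 128, 128, 128]
t=7: [109, 109, 128, 218, 128]
t=8: [207, 207, 133, 201, 133]
t=9: [123, 123, 57, 203, 57]
t=10: [179, 179, 127, 127, 127]

Answer: x_2(10) = 127
Key observation: This trace re-runs the system from the modified initial state.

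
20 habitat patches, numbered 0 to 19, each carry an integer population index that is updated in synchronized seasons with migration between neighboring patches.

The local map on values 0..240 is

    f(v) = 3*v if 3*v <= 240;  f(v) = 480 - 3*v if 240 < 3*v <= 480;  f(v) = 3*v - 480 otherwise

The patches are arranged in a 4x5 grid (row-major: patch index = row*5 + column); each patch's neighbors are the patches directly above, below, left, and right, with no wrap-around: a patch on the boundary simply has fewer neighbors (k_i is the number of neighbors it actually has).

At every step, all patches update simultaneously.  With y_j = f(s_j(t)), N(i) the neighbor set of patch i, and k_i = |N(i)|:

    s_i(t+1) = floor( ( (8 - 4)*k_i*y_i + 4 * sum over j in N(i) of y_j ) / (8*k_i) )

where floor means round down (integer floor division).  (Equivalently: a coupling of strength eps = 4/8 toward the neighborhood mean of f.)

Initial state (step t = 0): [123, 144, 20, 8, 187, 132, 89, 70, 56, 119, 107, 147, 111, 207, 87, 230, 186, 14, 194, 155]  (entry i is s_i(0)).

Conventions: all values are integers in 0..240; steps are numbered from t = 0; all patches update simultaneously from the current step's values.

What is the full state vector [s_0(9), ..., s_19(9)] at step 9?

Answer: [81, 96, 96, 85, 91, 155, 185, 153, 169, 172, 146, 159, 167, 148, 139, 141, 89, 78, 49, 54]

Derivation:
t=0: [123, 144, 20, 8, 187, 132, 89, 70, 56, 119, 107, 147, 111, 207, 87, 230, 186, 14, 194, 155]
t=1: [88, 88, 77, 63, 77, 122, 154, 178, 146, 139, 135, 94, 127, 150, 156, 164, 87, 75, 84, 87]
t=2: [190, 185, 192, 178, 178, 108, 81, 75, 63, 79, 91, 150, 112, 62, 58, 79, 182, 203, 193, 169]
t=3: [102, 108, 107, 83, 99, 167, 179, 195, 182, 188, 174, 96, 143, 168, 162, 186, 99, 116, 106, 81]
t=4: [131, 143, 161, 183, 170, 56, 87, 94, 88, 84, 69, 137, 82, 47, 60, 95, 158, 132, 146, 160]
t=5: [98, 77, 54, 76, 89, 169, 170, 183, 187, 185, 175, 117, 178, 154, 151, 150, 61, 89, 58, 55]
t=6: [157, 178, 169, 190, 182, 57, 72, 75, 89, 91, 53, 103, 80, 51, 56, 72, 153, 175, 153, 132]
t=7: [60, 69, 75, 96, 107, 149, 185, 199, 190, 178, 172, 165, 194, 156, 158, 153, 82, 69, 57, 89]
t=8: [150, 183, 198, 175, 141, 65, 84, 120, 91, 69, 29, 63, 94, 52, 49, 78, 157, 188, 157, 150]
t=9: [81, 96, 96, 85, 91, 155, 185, 153, 169, 172, 146, 159, 167, 148, 139, 141, 89, 78, 49, 54]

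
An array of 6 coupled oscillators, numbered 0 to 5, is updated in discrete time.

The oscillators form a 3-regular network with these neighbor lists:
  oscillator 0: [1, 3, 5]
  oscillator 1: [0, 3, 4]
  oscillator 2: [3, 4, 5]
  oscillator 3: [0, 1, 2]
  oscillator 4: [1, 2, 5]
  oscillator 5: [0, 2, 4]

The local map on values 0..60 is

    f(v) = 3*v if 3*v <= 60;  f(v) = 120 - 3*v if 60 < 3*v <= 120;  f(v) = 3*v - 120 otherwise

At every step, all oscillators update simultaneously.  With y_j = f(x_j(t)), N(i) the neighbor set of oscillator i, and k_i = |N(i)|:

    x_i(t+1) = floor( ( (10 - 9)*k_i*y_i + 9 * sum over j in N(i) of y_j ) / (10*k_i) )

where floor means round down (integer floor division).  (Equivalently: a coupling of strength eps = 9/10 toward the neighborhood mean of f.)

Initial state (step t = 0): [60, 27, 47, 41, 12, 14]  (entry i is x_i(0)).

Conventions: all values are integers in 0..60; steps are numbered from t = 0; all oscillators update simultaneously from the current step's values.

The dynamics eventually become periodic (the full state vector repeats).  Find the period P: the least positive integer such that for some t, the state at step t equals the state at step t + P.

Answer: 4
Key observation: The state at step 15, [20, 20, 19, 19, 20, 20], reappears at step 19 — and no state repeats earlier — so the cycle the system enters has period 4.

Derivation:
t=0: [60, 27, 47, 41, 12, 14]
t=1: [31, 33, 26, 36, 34, 39]
t=2: [13, 19, 14, 28, 21, 26]
t=3: [44, 45, 44, 45, 48, 45]
t=4: [14, 16, 17, 13, 15, 15]
t=5: [43, 42, 43, 46, 47, 45]
t=6: [12, 15, 17, 9, 11, 13]
t=7: [36, 33, 34, 42, 43, 39]
t=8: [10, 10, 7, 15, 13, 12]
t=9: [36, 37, 38, 28, 30, 30]
t=10: [23, 24, 29, 11, 16, 17]
t=11: [44, 44, 42, 42, 44, 44]
t=12: [10, 10, 9, 9, 10, 10]
t=13: [29, 29, 28, 28, 29, 29]
t=14: [33, 33, 34, 34, 33, 33]
t=15: [20, 20, 19, 19, 20, 20]
t=16: [59, 59, 58, 58, 59, 59]
t=17: [56, 56, 55, 55, 56, 56]
t=18: [47, 47, 46, 46, 47, 47]
t=19: [20, 20, 19, 19, 20, 20]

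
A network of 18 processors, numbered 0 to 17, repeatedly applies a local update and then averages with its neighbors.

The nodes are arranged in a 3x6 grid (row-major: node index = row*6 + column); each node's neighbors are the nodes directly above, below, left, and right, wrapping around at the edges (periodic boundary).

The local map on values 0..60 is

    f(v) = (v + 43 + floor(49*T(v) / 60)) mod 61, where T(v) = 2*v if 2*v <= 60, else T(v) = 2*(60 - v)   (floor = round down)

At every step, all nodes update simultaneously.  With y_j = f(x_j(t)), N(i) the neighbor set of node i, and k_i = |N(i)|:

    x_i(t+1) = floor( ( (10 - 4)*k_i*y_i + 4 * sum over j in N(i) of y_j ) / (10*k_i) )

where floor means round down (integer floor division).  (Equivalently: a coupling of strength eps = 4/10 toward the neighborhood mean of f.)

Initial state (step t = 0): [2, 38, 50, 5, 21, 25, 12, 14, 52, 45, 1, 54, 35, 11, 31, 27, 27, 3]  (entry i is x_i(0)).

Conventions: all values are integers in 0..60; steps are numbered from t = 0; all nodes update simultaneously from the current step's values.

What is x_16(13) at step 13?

Answer: x_16(13) = 48

Derivation:
t=0: [2, 38, 50, 5, 21, 25, 12, 14, 52, 45, 1, 54, 35, 11, 31, 27, 27, 3]
t=1: [46, 45, 50, 52, 42, 46, 24, 23, 45, 50, 45, 42, 46, 25, 51, 53, 50, 50]
t=2: [49, 49, 48, 47, 51, 50, 46, 44, 49, 48, 50, 51, 49, 47, 47, 46, 48, 48]
t=3: [48, 48, 49, 49, 47, 47, 49, 50, 48, 49, 48, 47, 48, 49, 49, 49, 48, 48]
t=4: [49, 48, 48, 48, 49, 49, 48, 48, 48, 48, 49, 49, 48, 48, 48, 48, 49, 49]
t=5: [48, 48, 49, 48, 48, 48, 48, 49, 49, 48, 48, 48, 48, 49, 49, 48, 48, 48]
t=6: [49, 48, 48, 48, 49, 49, 48, 48, 48, 48, 49, 49, 48, 48, 48, 48, 49, 49]
t=7: [48, 48, 49, 48, 48, 48, 48, 49, 49, 48, 48, 48, 48, 49, 49, 48, 48, 48]
t=8: [49, 48, 48, 48, 49, 49, 48, 48, 48, 48, 49, 49, 48, 48, 48, 48, 49, 49]
t=9: [48, 48, 49, 48, 48, 48, 48, 49, 49, 48, 48, 48, 48, 49, 49, 48, 48, 48]
t=10: [49, 48, 48, 48, 49, 49, 48, 48, 48, 48, 49, 49, 48, 48, 48, 48, 49, 49]
t=11: [48, 48, 49, 48, 48, 48, 48, 49, 49, 48, 48, 48, 48, 49, 49, 48, 48, 48]
t=12: [49, 48, 48, 48, 49, 49, 48, 48, 48, 48, 49, 49, 48, 48, 48, 48, 49, 49]
t=13: [48, 48, 49, 48, 48, 48, 48, 49, 49, 48, 48, 48, 48, 49, 49, 48, 48, 48]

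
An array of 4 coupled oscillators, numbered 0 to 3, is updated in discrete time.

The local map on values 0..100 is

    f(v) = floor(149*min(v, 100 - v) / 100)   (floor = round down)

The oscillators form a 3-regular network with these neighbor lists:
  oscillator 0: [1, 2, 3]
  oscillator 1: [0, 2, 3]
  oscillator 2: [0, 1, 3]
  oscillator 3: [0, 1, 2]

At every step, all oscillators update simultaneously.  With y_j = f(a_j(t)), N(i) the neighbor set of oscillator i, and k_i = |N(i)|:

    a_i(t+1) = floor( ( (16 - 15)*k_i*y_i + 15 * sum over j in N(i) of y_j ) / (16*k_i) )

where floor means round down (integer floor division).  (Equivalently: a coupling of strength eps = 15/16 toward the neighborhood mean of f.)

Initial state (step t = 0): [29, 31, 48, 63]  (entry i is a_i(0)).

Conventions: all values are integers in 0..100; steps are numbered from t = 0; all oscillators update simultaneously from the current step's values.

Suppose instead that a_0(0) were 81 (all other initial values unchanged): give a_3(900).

Answer: a_3(900) = 44
Key observation: The state at step 13, [65, 65, 65, 65], reappears at step 21: the system is in a cycle of period 8 from step 13 on.  Therefore the state at step 900 equals the state at step 13 + ((900 - 13) mod 8) = 20, which is [44, 44, 44, 44].

Derivation:
t=0: [81, 31, 48, 63]
t=1: [55, 51, 44, 48]
t=2: [69, 68, 70, 68]
t=3: [46, 45, 46, 45]
t=4: [67, 67, 67, 67]
t=5: [49, 49, 49, 49]
t=6: [73, 73, 73, 73]
t=7: [40, 40, 40, 40]
t=8: [59, 59, 59, 59]
t=9: [61, 61, 61, 61]
t=10: [58, 58, 58, 58]
t=11: [62, 62, 62, 62]
t=12: [56, 56, 56, 56]
t=13: [65, 65, 65, 65]
t=14: [52, 52, 52, 52]
t=15: [71, 71, 71, 71]
t=16: [43, 43, 43, 43]
t=17: [64, 64, 64, 64]
t=18: [53, 53, 53, 53]
t=19: [70, 70, 70, 70]
t=20: [44, 44, 44, 44]
t=21: [65, 65, 65, 65]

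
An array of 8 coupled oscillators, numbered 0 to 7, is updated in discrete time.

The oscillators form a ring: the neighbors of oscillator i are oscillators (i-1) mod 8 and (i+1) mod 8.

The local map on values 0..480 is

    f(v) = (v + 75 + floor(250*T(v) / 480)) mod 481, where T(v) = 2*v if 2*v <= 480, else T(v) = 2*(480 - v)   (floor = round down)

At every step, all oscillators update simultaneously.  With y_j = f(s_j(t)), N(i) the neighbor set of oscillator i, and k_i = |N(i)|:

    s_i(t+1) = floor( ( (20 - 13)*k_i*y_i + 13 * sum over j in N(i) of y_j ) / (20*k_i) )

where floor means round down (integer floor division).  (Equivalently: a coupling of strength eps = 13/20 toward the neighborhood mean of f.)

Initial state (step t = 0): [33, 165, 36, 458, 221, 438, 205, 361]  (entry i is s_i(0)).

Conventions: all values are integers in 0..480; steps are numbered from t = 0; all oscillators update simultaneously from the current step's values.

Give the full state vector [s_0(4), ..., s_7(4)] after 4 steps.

Answer: [81, 82, 82, 82, 81, 79, 77, 78]

Derivation:
t=0: [33, 165, 36, 458, 221, 438, 205, 361]
t=1: [208, 238, 209, 88, 64, 44, 53, 77]
t=2: [107, 40, 115, 162, 207, 183, 192, 146]
t=3: [274, 250, 290, 247, 282, 313, 430, 377]
t=4: [81, 82, 82, 82, 81, 79, 77, 78]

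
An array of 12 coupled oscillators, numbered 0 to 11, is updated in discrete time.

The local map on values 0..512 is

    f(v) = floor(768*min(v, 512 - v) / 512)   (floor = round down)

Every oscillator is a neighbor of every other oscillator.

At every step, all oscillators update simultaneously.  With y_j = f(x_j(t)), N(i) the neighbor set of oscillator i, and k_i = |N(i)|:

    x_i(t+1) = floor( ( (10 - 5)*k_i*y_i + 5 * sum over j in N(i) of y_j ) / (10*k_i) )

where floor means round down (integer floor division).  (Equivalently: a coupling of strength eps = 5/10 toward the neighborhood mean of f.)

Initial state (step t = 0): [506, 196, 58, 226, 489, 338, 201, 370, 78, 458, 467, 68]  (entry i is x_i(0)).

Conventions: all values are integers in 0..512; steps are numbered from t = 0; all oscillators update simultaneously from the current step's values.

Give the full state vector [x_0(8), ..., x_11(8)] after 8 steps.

Simulating step by step:
t=0: [506, 196, 58, 226, 489, 338, 201, 370, 78, 458, 467, 68]
t=1: [90, 220, 126, 240, 102, 205, 223, 183, 139, 123, 117, 132]
t=2: [190, 279, 215, 293, 198, 268, 281, 253, 223, 213, 208, 219]
t=3: [309, 338, 326, 329, 315, 346, 337, 352, 332, 325, 322, 329]
t=4: [286, 267, 275, 273, 282, 261, 267, 257, 271, 276, 278, 273]
t=5: [350, 362, 357, 358, 352, 366, 362, 369, 360, 356, 355, 358]
t=6: [235, 227, 230, 230, 234, 224, 227, 222, 228, 231, 232, 230]
t=7: [347, 341, 344, 344, 346, 340, 341, 338, 342, 344, 345, 344]
t=8: [250, 254, 252, 252, 251, 255, 254, 256, 254, 252, 251, 252]

Answer: [250, 254, 252, 252, 251, 255, 254, 256, 254, 252, 251, 252]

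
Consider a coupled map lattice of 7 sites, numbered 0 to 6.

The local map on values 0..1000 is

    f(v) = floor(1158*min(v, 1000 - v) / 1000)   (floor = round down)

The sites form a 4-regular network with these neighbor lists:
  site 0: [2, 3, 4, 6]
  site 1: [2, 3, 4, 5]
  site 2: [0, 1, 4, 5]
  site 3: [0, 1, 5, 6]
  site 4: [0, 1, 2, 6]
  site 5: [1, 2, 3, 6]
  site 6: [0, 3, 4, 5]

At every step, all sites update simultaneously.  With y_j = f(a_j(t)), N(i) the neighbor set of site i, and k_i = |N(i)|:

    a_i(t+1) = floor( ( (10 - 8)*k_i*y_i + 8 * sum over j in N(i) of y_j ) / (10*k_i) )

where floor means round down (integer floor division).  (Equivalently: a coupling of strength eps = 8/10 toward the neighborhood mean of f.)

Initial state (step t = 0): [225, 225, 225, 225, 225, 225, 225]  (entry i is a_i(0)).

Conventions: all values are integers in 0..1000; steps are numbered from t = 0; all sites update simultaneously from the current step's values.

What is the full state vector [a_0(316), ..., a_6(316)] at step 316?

Answer: [567, 567, 567, 567, 567, 567, 567]
Key observation: The state at step 24, [566, 566, 566, 566, 566, 566, 566], reappears at step 32: the system is in a cycle of period 8 from step 24 on.  Therefore the state at step 316 equals the state at step 24 + ((316 - 24) mod 8) = 28, which is [567, 567, 567, 567, 567, 567, 567].

Derivation:
t=0: [225, 225, 225, 225, 225, 225, 225]
t=1: [260, 260, 260, 260, 260, 260, 260]
t=2: [301, 301, 301, 301, 301, 301, 301]
t=3: [348, 348, 348, 348, 348, 348, 348]
t=4: [402, 402, 402, 402, 402, 402, 402]
t=5: [465, 465, 465, 465, 465, 465, 465]
t=6: [538, 538, 538, 538, 538, 538, 538]
t=7: [534, 534, 534, 534, 534, 534, 534]
t=8: [539, 539, 539, 539, 539, 539, 539]
t=9: [533, 533, 533, 533, 533, 533, 533]
t=10: [540, 540, 540, 540, 540, 540, 540]
t=11: [532, 532, 532, 532, 532, 532, 532]
t=12: [541, 541, 541, 541, 541, 541, 541]
t=13: [531, 531, 531, 531, 531, 531, 531]
t=14: [543, 543, 543, 543, 543, 543, 543]
t=15: [529, 529, 529, 529, 529, 529, 529]
t=16: [545, 545, 545, 545, 545, 545, 545]
t=17: [526, 526, 526, 526, 526, 526, 526]
t=18: [548, 548, 548, 548, 548, 548, 548]
t=19: [523, 523, 523, 523, 523, 523, 523]
t=20: [552, 552, 552, 552, 552, 552, 552]
t=21: [518, 518, 518, 518, 518, 518, 518]
t=22: [558, 558, 558, 558, 558, 558, 558]
t=23: [511, 511, 511, 511, 511, 511, 511]
t=24: [566, 566, 566, 566, 566, 566, 566]
t=25: [502, 502, 502, 502, 502, 502, 502]
t=26: [576, 576, 576, 576, 576, 576, 576]
t=27: [490, 490, 490, 490, 490, 490, 490]
t=28: [567, 567, 567, 567, 567, 567, 567]
t=29: [501, 501, 501, 501, 501, 501, 501]
t=30: [577, 577, 577, 577, 577, 577, 577]
t=31: [489, 489, 489, 489, 489, 489, 489]
t=32: [566, 566, 566, 566, 566, 566, 566]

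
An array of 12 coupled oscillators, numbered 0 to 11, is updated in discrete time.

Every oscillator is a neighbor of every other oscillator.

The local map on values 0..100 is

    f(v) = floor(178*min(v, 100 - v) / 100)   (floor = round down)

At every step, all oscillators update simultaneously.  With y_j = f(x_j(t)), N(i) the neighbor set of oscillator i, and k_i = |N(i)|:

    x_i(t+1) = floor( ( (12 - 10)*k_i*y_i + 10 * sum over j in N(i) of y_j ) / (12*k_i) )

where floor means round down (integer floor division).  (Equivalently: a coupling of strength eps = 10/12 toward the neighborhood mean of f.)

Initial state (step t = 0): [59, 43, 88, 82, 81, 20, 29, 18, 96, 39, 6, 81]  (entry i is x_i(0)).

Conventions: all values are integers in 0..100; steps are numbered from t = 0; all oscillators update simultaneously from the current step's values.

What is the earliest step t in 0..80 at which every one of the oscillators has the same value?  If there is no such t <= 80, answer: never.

Answer: 3
Key observation: Synchronization is absorbing here: once all oscillators are equal they stay equal, and step 3 is the first all-equal step.

Derivation:
t=0: [59, 43, 88, 82, 81, 20, 29, 18, 96, 39, 6, 81]  (not all equal)
t=1: [42, 42, 37, 38, 38, 38, 40, 38, 36, 41, 36, 38]  (not all equal)
t=2: [68, 68, 67, 68, 68, 68, 68, 68, 67, 68, 67, 68]  (not all equal)
t=3: [56, 56, 56, 56, 56, 56, 56, 56, 56, 56, 56, 56]  (all equal)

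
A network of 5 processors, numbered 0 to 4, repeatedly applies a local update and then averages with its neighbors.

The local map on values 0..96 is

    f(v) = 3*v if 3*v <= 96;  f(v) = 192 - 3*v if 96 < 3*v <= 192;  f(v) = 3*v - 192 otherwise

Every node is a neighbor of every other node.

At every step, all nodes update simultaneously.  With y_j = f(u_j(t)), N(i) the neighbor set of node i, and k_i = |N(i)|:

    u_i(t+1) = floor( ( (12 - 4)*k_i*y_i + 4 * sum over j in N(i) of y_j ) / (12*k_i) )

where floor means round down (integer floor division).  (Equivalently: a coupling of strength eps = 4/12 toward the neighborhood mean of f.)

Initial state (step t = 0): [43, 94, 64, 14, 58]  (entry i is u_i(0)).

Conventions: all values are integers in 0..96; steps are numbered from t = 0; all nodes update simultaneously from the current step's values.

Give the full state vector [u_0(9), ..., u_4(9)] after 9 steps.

Simulating step by step:
t=0: [43, 94, 64, 14, 58]
t=1: [54, 70, 17, 42, 28]
t=2: [38, 31, 50, 59, 69]
t=3: [65, 74, 44, 29, 29]
t=4: [24, 39, 57, 73, 73]
t=5: [60, 62, 30, 34, 34]
t=6: [31, 27, 76, 76, 76]
t=7: [77, 70, 44, 44, 44]
t=8: [42, 30, 54, 54, 54]
t=9: [59, 73, 38, 38, 38]

Answer: [59, 73, 38, 38, 38]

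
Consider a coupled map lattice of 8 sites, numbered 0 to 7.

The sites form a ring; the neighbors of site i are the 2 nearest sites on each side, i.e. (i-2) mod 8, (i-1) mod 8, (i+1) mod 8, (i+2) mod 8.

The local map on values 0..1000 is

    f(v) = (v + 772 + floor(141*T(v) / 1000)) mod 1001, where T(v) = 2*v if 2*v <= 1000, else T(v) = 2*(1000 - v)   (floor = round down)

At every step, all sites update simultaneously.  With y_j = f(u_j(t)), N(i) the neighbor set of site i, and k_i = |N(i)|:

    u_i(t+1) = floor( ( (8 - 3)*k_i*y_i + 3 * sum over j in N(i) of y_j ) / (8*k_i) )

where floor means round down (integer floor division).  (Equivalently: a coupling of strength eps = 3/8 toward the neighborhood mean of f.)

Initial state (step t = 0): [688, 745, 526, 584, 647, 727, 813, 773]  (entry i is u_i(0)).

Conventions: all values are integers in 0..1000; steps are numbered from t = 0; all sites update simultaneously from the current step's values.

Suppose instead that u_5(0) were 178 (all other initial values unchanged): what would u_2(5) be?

Simulating step by step:
t=0: [688, 745, 526, 584, 647, 178, 813, 773]
t=1: [553, 559, 467, 532, 561, 834, 647, 639]
t=2: [454, 449, 398, 452, 469, 586, 516, 513]
t=3: [358, 347, 308, 356, 375, 442, 416, 412]
t=4: [235, 220, 189, 232, 253, 311, 294, 288]
t=5: [78, 60, 35, 73, 96, 147, 136, 128]

Answer: u_2(5) = 35
Key observation: This trace re-runs the system from the modified initial state.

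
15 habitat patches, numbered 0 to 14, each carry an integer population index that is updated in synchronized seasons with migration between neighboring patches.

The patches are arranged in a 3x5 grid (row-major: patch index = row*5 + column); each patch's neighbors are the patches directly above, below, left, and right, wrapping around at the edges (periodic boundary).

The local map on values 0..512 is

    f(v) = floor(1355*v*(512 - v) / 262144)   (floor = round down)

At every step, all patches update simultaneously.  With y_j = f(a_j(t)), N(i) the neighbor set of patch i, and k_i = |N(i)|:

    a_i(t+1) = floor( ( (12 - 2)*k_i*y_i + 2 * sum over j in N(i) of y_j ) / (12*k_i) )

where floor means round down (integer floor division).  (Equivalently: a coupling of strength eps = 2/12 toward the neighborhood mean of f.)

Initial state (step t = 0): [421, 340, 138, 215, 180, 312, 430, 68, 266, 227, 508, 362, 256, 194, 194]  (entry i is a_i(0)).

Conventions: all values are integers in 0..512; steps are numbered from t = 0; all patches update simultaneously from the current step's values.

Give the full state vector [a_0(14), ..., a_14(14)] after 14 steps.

Simulating step by step:
t=0: [421, 340, 138, 215, 180, 312, 430, 68, 266, 227, 508, 362, 256, 194, 194]
t=1: [204, 290, 268, 326, 305, 298, 195, 176, 329, 331, 54, 268, 324, 320, 305]
t=2: [316, 331, 334, 314, 324, 319, 320, 307, 311, 311, 160, 327, 315, 316, 316]
t=3: [318, 309, 308, 320, 315, 317, 316, 323, 322, 322, 295, 311, 319, 320, 318]
t=4: [318, 323, 323, 317, 319, 319, 320, 315, 316, 316, 328, 323, 318, 317, 318]
t=5: [317, 315, 315, 318, 318, 317, 317, 319, 319, 319, 312, 315, 317, 318, 317]
t=6: [319, 319, 319, 318, 318, 319, 319, 318, 318, 318, 321, 320, 319, 318, 319]
t=7: [317, 317, 318, 318, 318, 317, 317, 318, 318, 318, 316, 317, 317, 318, 317]
t=8: [319, 318, 318, 318, 318, 319, 318, 318, 318, 318, 319, 319, 318, 318, 318]
t=9: [318, 318, 318, 318, 318, 318, 318, 318, 318, 318, 318, 318, 318, 318, 318]
t=10: [318, 318, 318, 318, 318, 318, 318, 318, 318, 318, 318, 318, 318, 318, 318]
t=11: [318, 318, 318, 318, 318, 318, 318, 318, 318, 318, 318, 318, 318, 318, 318]
t=12: [318, 318, 318, 318, 318, 318, 318, 318, 318, 318, 318, 318, 318, 318, 318]
t=13: [318, 318, 318, 318, 318, 318, 318, 318, 318, 318, 318, 318, 318, 318, 318]
t=14: [318, 318, 318, 318, 318, 318, 318, 318, 318, 318, 318, 318, 318, 318, 318]

Answer: [318, 318, 318, 318, 318, 318, 318, 318, 318, 318, 318, 318, 318, 318, 318]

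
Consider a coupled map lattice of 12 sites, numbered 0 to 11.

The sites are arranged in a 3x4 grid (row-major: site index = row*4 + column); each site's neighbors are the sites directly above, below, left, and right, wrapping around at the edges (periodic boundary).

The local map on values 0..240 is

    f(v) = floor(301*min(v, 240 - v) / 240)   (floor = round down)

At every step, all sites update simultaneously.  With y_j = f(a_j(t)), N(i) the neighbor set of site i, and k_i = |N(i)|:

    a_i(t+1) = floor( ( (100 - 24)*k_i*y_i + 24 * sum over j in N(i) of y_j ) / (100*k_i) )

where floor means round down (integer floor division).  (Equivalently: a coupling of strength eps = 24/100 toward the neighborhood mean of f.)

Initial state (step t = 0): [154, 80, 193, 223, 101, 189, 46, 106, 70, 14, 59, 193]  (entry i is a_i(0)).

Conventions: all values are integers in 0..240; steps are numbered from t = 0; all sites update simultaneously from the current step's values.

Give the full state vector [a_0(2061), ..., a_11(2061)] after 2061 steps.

Simulating step by step:
t=0: [154, 80, 193, 223, 101, 189, 46, 106, 70, 14, 59, 193]
t=1: [101, 90, 59, 37, 119, 65, 62, 116, 84, 32, 66, 62]
t=2: [120, 104, 74, 60, 140, 84, 81, 131, 103, 53, 78, 81]
t=3: [141, 123, 94, 85, 126, 105, 102, 127, 124, 77, 95, 102]
t=4: [126, 139, 118, 111, 140, 130, 127, 137, 139, 105, 118, 127]
t=5: [138, 129, 144, 139, 127, 135, 140, 130, 128, 131, 145, 139]
t=6: [129, 136, 121, 126, 139, 132, 125, 135, 138, 135, 120, 127]
t=7: [137, 132, 147, 141, 127, 134, 143, 132, 128, 132, 147, 140]
t=8: [130, 133, 117, 124, 139, 132, 121, 133, 138, 133, 117, 125]
t=9: [136, 134, 145, 143, 127, 135, 146, 135, 128, 134, 145, 142]
t=10: [130, 131, 119, 122, 139, 130, 118, 129, 137, 131, 119, 123]
t=11: [136, 136, 147, 145, 128, 136, 146, 139, 130, 136, 147, 144]
t=12: [130, 129, 117, 119, 137, 129, 118, 125, 135, 129, 117, 121]
t=13: [137, 139, 145, 147, 131, 138, 146, 143, 132, 138, 145, 147]
t=14: [128, 125, 119, 117, 134, 126, 118, 121, 133, 126, 119, 117]
t=15: [139, 143, 148, 146, 134, 141, 147, 147, 135, 142, 148, 145]
t=16: [125, 121, 115, 117, 130, 123, 116, 117, 129, 122, 115, 119]
t=17: [143, 148, 144, 145, 138, 145, 145, 145, 140, 146, 144, 147]
t=18: [121, 116, 119, 119, 125, 119, 119, 119, 123, 117, 119, 117]
t=19: [148, 145, 148, 148, 145, 148, 149, 148, 146, 146, 148, 146]
t=20: [115, 118, 115, 115, 118, 115, 114, 115, 117, 116, 115, 116]
t=21: [144, 146, 144, 144, 146, 144, 142, 144, 145, 145, 144, 144]
t=22: [119, 117, 119, 120, 117, 119, 121, 119, 119, 119, 120, 119]
t=23: [148, 146, 148, 149, 146, 148, 149, 148, 148, 148, 149, 149]
t=24: [115, 116, 114, 114, 116, 115, 114, 114, 115, 115, 114, 114]
t=25: [144, 144, 142, 142, 144, 144, 142, 142, 143, 143, 142, 142]
t=26: [120, 120, 121, 121, 120, 120, 121, 121, 120, 120, 121, 121]
t=27: [149, 149, 149, 149, 149, 149, 149, 149, 149, 149, 149, 149]
t=28: [114, 114, 114, 114, 114, 114, 114, 114, 114, 114, 114, 114]
t=29: [142, 142, 142, 142, 142, 142, 142, 142, 142, 142, 142, 142]
t=30: [122, 122, 122, 122, 122, 122, 122, 122, 122, 122, 122, 122]
t=31: [147, 147, 147, 147, 147, 147, 147, 147, 147, 147, 147, 147]
t=32: [116, 116, 116, 116, 116, 116, 116, 116, 116, 116, 116, 116]
t=33: [145, 145, 145, 145, 145, 145, 145, 145, 145, 145, 145, 145]
t=34: [119, 119, 119, 119, 119, 119, 119, 119, 119, 119, 119, 119]
t=35: [149, 149, 149, 149, 149, 149, 149, 149, 149, 149, 149, 149]

Answer: [142, 142, 142, 142, 142, 142, 142, 142, 142, 142, 142, 142]
Key observation: The state at step 27, [149, 149, 149, 149, 149, 149, 149, 149, 149, 149, 149, 149], reappears at step 35: the system is in a cycle of period 8 from step 27 on.  Therefore the state at step 2061 equals the state at step 27 + ((2061 - 27) mod 8) = 29, which is [142, 142, 142, 142, 142, 142, 142, 142, 142, 142, 142, 142].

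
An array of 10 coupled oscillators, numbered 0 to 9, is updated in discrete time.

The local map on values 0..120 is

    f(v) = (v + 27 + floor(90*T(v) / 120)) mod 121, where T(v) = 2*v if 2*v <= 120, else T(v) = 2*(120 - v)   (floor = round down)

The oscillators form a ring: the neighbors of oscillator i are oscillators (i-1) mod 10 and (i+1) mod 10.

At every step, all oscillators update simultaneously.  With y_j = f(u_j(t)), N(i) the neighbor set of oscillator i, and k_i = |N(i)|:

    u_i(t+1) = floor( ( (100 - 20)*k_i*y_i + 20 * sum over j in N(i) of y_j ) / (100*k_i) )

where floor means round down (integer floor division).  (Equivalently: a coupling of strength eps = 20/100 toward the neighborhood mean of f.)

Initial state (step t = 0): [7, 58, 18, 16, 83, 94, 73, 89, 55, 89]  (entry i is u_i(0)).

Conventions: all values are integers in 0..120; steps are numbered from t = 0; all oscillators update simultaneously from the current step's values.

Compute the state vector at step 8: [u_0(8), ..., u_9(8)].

Simulating step by step:
t=0: [7, 58, 18, 16, 83, 94, 73, 89, 55, 89]
t=1: [44, 52, 69, 65, 45, 40, 47, 42, 42, 41]
t=2: [17, 35, 49, 49, 20, 8, 20, 12, 10, 9]
t=3: [71, 100, 36, 32, 69, 53, 72, 58, 52, 51]
t=4: [46, 45, 107, 102, 55, 40, 48, 49, 37, 35]
t=5: [30, 19, 30, 35, 38, 11, 24, 36, 109, 105]
t=6: [92, 79, 100, 101, 17, 52, 86, 105, 39, 39]
t=7: [36, 44, 36, 38, 62, 40, 41, 31, 6, 6]
t=8: [99, 36, 95, 18, 44, 11, 17, 88, 48, 49]

Answer: [99, 36, 95, 18, 44, 11, 17, 88, 48, 49]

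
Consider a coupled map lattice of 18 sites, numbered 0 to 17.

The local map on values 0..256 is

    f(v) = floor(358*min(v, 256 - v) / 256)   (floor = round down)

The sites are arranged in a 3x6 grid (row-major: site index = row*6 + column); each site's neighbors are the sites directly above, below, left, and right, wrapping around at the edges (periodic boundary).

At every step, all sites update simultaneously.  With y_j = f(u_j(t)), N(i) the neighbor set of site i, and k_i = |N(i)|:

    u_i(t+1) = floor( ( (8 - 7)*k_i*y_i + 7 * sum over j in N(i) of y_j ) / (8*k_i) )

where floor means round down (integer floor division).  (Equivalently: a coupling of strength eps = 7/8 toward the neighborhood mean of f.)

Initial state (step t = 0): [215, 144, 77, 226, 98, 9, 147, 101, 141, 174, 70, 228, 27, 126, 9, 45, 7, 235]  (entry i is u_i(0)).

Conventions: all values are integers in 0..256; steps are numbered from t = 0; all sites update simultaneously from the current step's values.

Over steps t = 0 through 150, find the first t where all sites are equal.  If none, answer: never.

Answer: never
Key observation: The state at step 16 reappears at step 20 — the system is in a cycle of period 4 from step 16 on.  No step 0..20 is synchronized, and the cycle repeats forever, so no step up to 150 (or ever) has all sites equal.

Derivation:
t=0: [215, 144, 77, 226, 98, 9, 147, 101, 141, 174, 70, 228, 27, 126, 9, 45, 7, 235]  (not all equal)
t=1: [85, 124, 94, 97, 51, 58, 78, 158, 101, 93, 77, 68, 95, 97, 111, 46, 72, 24]  (not all equal)
t=2: [123, 135, 148, 103, 101, 79, 119, 139, 138, 114, 100, 84, 102, 147, 122, 121, 72, 93]  (not all equal)
t=3: [149, 160, 160, 153, 125, 136, 150, 163, 161, 154, 130, 133, 153, 159, 160, 146, 139, 118]  (not all equal)
t=4: [148, 136, 135, 149, 163, 165, 148, 136, 134, 150, 164, 165, 148, 135, 137, 146, 166, 161]  (not all equal)
t=5: [149, 164, 163, 149, 131, 134, 149, 164, 163, 149, 131, 133, 150, 163, 165, 147, 134, 132]  (not all equal)
t=6: [148, 133, 133, 150, 166, 167, 149, 133, 133, 150, 167, 167, 149, 132, 134, 149, 168, 166]  (not all equal)
t=7: [148, 167, 166, 148, 129, 130, 149, 167, 166, 148, 129, 129, 149, 166, 166, 147, 129, 129]  (not all equal)
t=8: [149, 130, 130, 151, 171, 171, 150, 129, 130, 151, 171, 170, 150, 129, 130, 151, 171, 170]  (not all equal)
t=9: [147, 170, 169, 146, 124, 125, 148, 170, 169, 146, 124, 125, 148, 170, 169, 146, 124, 125]  (not all equal)
t=10: [149, 127, 127, 150, 168, 168, 149, 127, 127, 150, 168, 168, 149, 127, 127, 150, 168, 168]  (not all equal)
t=11: [149, 170, 170, 148, 128, 128, 149, 170, 170, 148, 128, 128, 149, 170, 170, 148, 128, 128]  (not all equal)
t=12: [149, 126, 126, 150, 172, 172, 149, 126, 126, 150, 172, 172, 149, 126, 126, 150, 172, 172]  (not all equal)
t=13: [147, 170, 169, 147, 123, 124, 147, 170, 169, 147, 123, 124, 147, 170, 169, 147, 123, 124]  (not all equal)
t=14: [149, 127, 127, 149, 167, 168, 149, 127, 127, 149, 167, 168, 149, 127, 127, 149, 167, 168]  (not all equal)
t=15: [149, 170, 170, 149, 129, 128, 149, 170, 170, 149, 129, 128, 149, 170, 170, 149, 129, 128]  (not all equal)
t=16: [149, 126, 126, 148, 171, 172, 149, 126, 126, 148, 171, 172, 149, 126, 126, 148, 171, 172]  (not all equal)
t=17: [147, 170, 170, 149, 125, 124, 147, 170, 170, 149, 125, 124, 147, 170, 170, 149, 125, 124]  (not all equal)
t=18: [149, 127, 126, 148, 168, 168, 149, 127, 126, 148, 168, 168, 149, 127, 126, 148, 168, 168]  (not all equal)
t=19: [149, 170, 170, 150, 129, 128, 149, 170, 170, 150, 129, 128, 149, 170, 170, 150, 129, 128]  (not all equal)
t=20: [149, 126, 126, 148, 171, 172, 149, 126, 126, 148, 171, 172, 149, 126, 126, 148, 171, 172]  (not all equal)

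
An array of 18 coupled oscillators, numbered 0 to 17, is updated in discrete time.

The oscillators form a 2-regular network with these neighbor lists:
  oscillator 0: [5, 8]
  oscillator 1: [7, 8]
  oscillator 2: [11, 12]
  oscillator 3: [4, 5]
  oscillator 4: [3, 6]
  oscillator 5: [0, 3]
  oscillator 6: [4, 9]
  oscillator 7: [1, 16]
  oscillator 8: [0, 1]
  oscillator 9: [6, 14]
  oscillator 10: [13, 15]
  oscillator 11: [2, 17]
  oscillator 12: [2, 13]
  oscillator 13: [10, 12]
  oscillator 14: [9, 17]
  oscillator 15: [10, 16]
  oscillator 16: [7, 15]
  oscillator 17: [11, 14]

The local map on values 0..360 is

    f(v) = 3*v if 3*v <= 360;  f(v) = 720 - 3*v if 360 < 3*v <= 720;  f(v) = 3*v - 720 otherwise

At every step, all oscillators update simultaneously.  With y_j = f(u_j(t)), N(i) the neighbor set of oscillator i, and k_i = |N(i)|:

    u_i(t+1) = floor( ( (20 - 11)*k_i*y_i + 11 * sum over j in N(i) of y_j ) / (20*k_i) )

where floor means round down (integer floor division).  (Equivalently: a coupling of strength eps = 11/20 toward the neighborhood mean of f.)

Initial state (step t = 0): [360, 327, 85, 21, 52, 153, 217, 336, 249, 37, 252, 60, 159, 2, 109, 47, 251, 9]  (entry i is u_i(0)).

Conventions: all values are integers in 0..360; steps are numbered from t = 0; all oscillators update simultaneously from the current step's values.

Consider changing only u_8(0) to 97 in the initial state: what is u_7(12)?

Answer: u_7(12) = 177
Key observation: This trace re-runs the system from the modified initial state.

Derivation:
t=0: [360, 327, 85, 21, 52, 153, 217, 336, 97, 37, 252, 60, 159, 2, 109, 47, 251, 9]
t=1: [313, 276, 231, 143, 106, 233, 104, 210, 301, 158, 56, 158, 181, 79, 185, 82, 132, 151]
t=2: [154, 123, 128, 224, 308, 149, 295, 159, 172, 241, 208, 191, 152, 201, 215, 246, 238, 233]
t=3: [247, 280, 264, 152, 150, 207, 131, 207, 259, 67, 80, 164, 243, 151, 40, 36, 74, 70]
t=4: [52, 96, 97, 220, 284, 122, 276, 138, 64, 213, 211, 180, 97, 188, 167, 175, 156, 190]
t=5: [220, 266, 260, 160, 105, 218, 107, 286, 208, 126, 135, 202, 253, 174, 162, 180, 251, 177]
t=6: [71, 99, 69, 212, 296, 112, 325, 92, 81, 306, 245, 119, 88, 186, 251, 176, 102, 180]
t=7: [255, 276, 263, 176, 168, 232, 215, 290, 249, 168, 104, 267, 220, 149, 118, 174, 266, 188]
t=8: [34, 97, 69, 152, 170, 75, 152, 118, 54, 215, 269, 98, 121, 225, 261, 196, 130, 189]
t=9: [152, 272, 272, 238, 239, 201, 197, 330, 180, 123, 87, 231, 229, 142, 91, 174, 282, 167]
t=10: [200, 166, 59, 35, 38, 126, 155, 182, 180, 268, 252, 98, 122, 213, 279, 195, 185, 181]
t=11: [197, 197, 257, 172, 150, 215, 169, 184, 175, 140, 75, 229, 230, 143, 124, 116, 159, 192]
t=12: [132, 157, 40, 186, 236, 125, 252, 177, 158, 289, 276, 68, 107, 201, 278, 285, 251, 169]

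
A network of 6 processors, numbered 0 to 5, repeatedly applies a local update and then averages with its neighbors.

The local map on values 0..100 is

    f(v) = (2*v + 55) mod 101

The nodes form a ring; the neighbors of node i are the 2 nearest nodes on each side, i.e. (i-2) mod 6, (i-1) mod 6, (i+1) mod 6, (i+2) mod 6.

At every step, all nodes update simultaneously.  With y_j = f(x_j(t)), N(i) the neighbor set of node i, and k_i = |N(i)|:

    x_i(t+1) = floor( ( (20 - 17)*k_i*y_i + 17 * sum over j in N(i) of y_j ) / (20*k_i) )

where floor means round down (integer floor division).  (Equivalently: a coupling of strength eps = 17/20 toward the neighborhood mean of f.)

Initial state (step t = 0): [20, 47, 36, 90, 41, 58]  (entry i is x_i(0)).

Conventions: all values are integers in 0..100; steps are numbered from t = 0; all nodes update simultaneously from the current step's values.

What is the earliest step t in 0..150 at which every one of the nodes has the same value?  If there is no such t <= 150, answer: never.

Simulating step by step:
t=0: [20, 47, 36, 90, 41, 58]  (not all equal)
t=1: [52, 54, 48, 43, 53, 55]  (not all equal)
t=2: [58, 54, 54, 56, 54, 56]  (not all equal)
t=3: [64, 65, 64, 63, 65, 65]  (not all equal)
t=4: [83, 82, 82, 82, 82, 82]  (not all equal)
t=5: [17, 17, 17, 17, 17, 17]  (all equal)

Answer: 5
Key observation: Synchronization is absorbing here: once all nodes are equal they stay equal, and step 5 is the first all-equal step.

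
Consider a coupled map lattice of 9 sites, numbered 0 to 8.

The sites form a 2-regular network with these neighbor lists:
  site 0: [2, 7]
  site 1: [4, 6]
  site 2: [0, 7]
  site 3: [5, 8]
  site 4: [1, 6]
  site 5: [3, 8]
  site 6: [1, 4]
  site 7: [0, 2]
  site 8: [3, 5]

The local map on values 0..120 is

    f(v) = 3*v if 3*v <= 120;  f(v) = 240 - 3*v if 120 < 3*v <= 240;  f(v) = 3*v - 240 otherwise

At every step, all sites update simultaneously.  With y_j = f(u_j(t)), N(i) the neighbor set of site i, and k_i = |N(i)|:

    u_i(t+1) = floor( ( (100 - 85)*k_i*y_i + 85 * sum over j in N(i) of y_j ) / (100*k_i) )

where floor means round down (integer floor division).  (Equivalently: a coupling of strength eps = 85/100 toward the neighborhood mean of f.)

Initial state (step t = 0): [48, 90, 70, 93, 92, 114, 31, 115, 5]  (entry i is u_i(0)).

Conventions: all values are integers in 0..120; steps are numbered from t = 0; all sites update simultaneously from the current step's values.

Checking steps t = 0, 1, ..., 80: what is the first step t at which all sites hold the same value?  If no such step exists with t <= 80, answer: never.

Simulating step by step:
t=0: [48, 90, 70, 93, 92, 114, 31, 115, 5]  (not all equal)
t=1: [71, 59, 89, 55, 57, 38, 42, 69, 62]  (not all equal)
t=2: [29, 87, 29, 82, 85, 71, 73, 27, 88]  (not all equal)
t=3: [84, 18, 84, 22, 20, 16, 18, 86, 17]  (not all equal)
t=4: [14, 56, 14, 51, 54, 56, 56, 12, 56]  (not all equal)
t=5: [39, 74, 39, 74, 72, 78, 74, 41, 78]  (not all equal)
t=6: [117, 20, 117, 7, 18, 11, 20, 117, 11]  (not all equal)
t=7: [111, 57, 111, 31, 59, 27, 57, 111, 27]  (not all equal)
t=8: [93, 66, 93, 82, 68, 86, 66, 93, 86]  (not all equal)
t=9: [39, 39, 39, 16, 41, 12, 39, 39, 12]  (not all equal)
t=10: [117, 117, 117, 37, 117, 41, 117, 117, 41]  (not all equal)
t=11: [111, 111, 111, 116, 111, 114, 111, 111, 114]  (not all equal)
t=12: [93, 93, 93, 102, 93, 104, 93, 93, 104]  (not all equal)
t=13: [39, 39, 39, 71, 39, 69, 39, 39, 69]  (not all equal)
t=14: [117, 117, 117, 32, 117, 30, 117, 117, 30]  (not all equal)
t=15: [111, 111, 111, 90, 111, 92, 111, 111, 92]  (not all equal)
t=16: [93, 93, 93, 35, 93, 33, 93, 93, 33]  (not all equal)
t=17: [39, 39, 39, 99, 39, 101, 39, 39, 101]  (not all equal)
t=18: [117, 117, 117, 62, 117, 60, 117, 117, 60]  (not all equal)
t=19: [111, 111, 111, 59, 111, 57, 111, 111, 57]  (not all equal)
t=20: [93, 93, 93, 68, 93, 66, 93, 93, 66]  (not all equal)
t=21: [39, 39, 39, 41, 39, 39, 39, 39, 39]  (not all equal)
t=22: [117, 117, 117, 117, 117, 117, 117, 117, 117]  (all equal)

Answer: 22
Key observation: Synchronization is absorbing here: once all sites are equal they stay equal, and step 22 is the first all-equal step.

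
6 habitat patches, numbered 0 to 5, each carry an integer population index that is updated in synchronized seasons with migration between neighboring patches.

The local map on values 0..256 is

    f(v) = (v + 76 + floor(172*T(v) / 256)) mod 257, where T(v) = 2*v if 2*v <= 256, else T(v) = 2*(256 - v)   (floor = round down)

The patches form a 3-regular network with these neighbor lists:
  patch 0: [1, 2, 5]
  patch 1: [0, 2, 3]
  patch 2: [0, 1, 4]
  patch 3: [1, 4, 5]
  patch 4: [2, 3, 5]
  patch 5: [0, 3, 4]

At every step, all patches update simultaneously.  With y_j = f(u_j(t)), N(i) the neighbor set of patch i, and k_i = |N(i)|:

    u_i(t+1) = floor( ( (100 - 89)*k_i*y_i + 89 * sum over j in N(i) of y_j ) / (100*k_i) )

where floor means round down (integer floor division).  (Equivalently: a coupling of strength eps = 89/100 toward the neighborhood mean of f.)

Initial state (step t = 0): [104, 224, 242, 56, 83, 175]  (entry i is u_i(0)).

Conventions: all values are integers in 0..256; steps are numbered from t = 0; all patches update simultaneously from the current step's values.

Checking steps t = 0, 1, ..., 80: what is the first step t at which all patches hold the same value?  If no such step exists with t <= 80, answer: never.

Simulating step by step:
t=0: [104, 224, 242, 56, 83, 175]  (not all equal)
t=1: [86, 112, 56, 82, 116, 94]  (not all equal)
t=2: [99, 79, 79, 63, 86, 40]  (not all equal)
t=3: [58, 82, 22, 81, 119, 105]  (not all equal)
t=4: [83, 103, 108, 52, 70, 100]  (not all equal)
t=5: [56, 90, 100, 126, 121, 139]  (not all equal)
t=6: [81, 114, 106, 85, 94, 138]  (not all equal)
t=7: [80, 37, 46, 73, 63, 31]  (not all equal)
t=8: [146, 147, 136, 185, 196, 157]  (not all equal)
t=9: [112, 109, 107, 104, 106, 102]  (not all equal)
t=10: [68, 71, 73, 65, 63, 68]  (not all equal)
t=11: [240, 237, 234, 232, 235, 229]  (not all equal)
t=12: [82, 81, 81, 82, 82, 81]  (not all equal)
t=13: [8, 9, 9, 9, 9, 10]  (not all equal)
t=14: [97, 96, 96, 97, 97, 96]  (not all equal)
t=15: [44, 45, 45, 44, 44, 45]  (not all equal)
t=16: [180, 179, 179, 180, 180, 179]  (not all equal)
t=17: [101, 101, 101, 101, 101, 101]  (all equal)

Answer: 17
Key observation: Synchronization is absorbing here: once all patches are equal they stay equal, and step 17 is the first all-equal step.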